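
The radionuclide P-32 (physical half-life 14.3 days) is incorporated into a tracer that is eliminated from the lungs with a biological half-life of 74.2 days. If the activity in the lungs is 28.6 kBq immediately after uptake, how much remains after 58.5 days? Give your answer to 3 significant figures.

1/t_eff = 1/t_phys + 1/t_biol = 1/14.3 + 1/74.2 = 0.083407 per day.
t_eff = 14.3 × 74.2 / (14.3 + 74.2) ≈ 11.989 days.
Remaining = 28.6 × (1/2)^(58.5/11.989) = 28.6 × (1/2)^4.8793 ≈ 0.97173 kBq.

0.972 kBq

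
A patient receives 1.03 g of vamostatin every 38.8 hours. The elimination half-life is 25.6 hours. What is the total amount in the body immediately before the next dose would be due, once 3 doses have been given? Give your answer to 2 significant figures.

The 3 doses were given 116.4, 77.6, 38.8 hours ago.
Total = 1.03·(1/2)^(116.4/25.6) + 1.03·(1/2)^(77.6/25.6) + 1.03·(1/2)^(38.8/25.6)
      = 0.044065 + 0.12599 + 0.36024 ≈ 0.53029 g.

0.53 g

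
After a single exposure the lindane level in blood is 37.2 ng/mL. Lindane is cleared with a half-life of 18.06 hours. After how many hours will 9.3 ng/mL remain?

36.12 hours

9.3/37.2 = 1/4, so 2 half-lives have elapsed.
t = 2 × 18.06 = 36.12 hours.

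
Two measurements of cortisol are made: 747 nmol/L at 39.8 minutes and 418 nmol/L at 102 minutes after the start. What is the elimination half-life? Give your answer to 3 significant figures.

Over Δt = 102 − 39.8 = 62.2 minutes, the level fell by a factor of 747/418 ≈ 1.7871.
n = log₂(1.7871) ≈ 0.83761 half-lives, so t½ = 62.2/0.83761 ≈ 74.259 minutes.

74.3 minutes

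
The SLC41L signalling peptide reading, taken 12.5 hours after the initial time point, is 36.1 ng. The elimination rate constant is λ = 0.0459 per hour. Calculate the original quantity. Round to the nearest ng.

t½ = ln 2 / λ = 0.69315 / 0.0459 ≈ 15.101 hours.
Number of half-lives elapsed: n = 12.5/15.101 ≈ 0.82775.
A₀ = A × 2^n = 36.1 × 2^0.82775 = 36.1 × 1.7749 ≈ 64.074 ng.

64 ng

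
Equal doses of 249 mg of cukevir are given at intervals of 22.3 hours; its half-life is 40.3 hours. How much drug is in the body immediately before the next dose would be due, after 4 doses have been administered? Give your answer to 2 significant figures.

The 4 doses were given 89.2, 66.9, 44.6, 22.3 hours ago.
Total = 249·(1/2)^(89.2/40.3) + 249·(1/2)^(66.9/40.3) + 249·(1/2)^(44.6/40.3) + 249·(1/2)^(22.3/40.3)
      = 53.691 + 78.791 + 115.62 + 169.68 ≈ 417.78 mg.

420 mg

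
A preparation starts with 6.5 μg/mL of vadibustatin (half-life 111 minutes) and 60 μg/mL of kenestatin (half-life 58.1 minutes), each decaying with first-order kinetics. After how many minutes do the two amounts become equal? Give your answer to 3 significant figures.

Set 6.5·(1/2)^(t/111) = 60·(1/2)^(t/58.1).
Taking log₂: log₂(6.5/60) = t·(1/111 − 1/58.1).
log₂(0.10833) = -3.2065; 1/111 − 1/58.1 = -0.0082027.
t = -3.2065 / -0.0082027 ≈ 390.9 minutes.

391 minutes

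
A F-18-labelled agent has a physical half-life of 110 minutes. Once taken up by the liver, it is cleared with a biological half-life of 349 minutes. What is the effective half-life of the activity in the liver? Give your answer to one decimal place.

83.6 minutes

1/t_eff = 1/t_phys + 1/t_biol = 1/110 + 1/349 = 0.011956 per minute.
t_eff = 110 × 349 / (110 + 349) ≈ 83.638 minutes.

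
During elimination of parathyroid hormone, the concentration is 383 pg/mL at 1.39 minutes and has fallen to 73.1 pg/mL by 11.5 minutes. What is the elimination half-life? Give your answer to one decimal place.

Over Δt = 11.5 − 1.39 = 10.11 minutes, the level fell by a factor of 383/73.1 ≈ 5.2394.
n = log₂(5.2394) ≈ 2.3894 half-lives, so t½ = 10.11/2.3894 ≈ 4.2312 minutes.

4.2 minutes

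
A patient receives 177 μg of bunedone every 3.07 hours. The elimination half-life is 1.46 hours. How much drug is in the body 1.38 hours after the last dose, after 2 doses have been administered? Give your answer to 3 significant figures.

The 2 doses were given 4.45, 1.38 hours ago.
Total = 177·(1/2)^(4.45/1.46) + 177·(1/2)^(1.38/1.46)
      = 21.402 + 91.926 ≈ 113.33 μg.

113 μg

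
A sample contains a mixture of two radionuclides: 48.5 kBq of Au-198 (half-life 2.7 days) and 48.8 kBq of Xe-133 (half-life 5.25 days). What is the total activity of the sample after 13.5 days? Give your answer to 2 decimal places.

Au-198: 48.5 × (1/2)^(13.5/2.7) = 48.5 × (1/2)^5 ≈ 1.5156 kBq.
Xe-133: 48.8 × (1/2)^(13.5/5.25) = 48.8 × (1/2)^2.5714 ≈ 8.21 kBq.
Total = 1.5156 + 8.21 ≈ 9.7256 kBq.

9.73 kBq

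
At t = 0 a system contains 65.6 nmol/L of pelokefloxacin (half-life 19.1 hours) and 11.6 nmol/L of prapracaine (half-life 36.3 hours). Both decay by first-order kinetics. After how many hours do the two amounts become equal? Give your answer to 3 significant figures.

Set 65.6·(1/2)^(t/19.1) = 11.6·(1/2)^(t/36.3).
Taking log₂: log₂(65.6/11.6) = t·(1/19.1 − 1/36.3).
log₂(5.6552) = 2.4996; 1/19.1 − 1/36.3 = 0.024808.
t = 2.4996 / 0.024808 ≈ 100.76 hours.

101 hours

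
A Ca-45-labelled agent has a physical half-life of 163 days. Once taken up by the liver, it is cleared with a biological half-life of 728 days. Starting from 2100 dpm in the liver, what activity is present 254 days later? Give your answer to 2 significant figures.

560 dpm

1/t_eff = 1/t_phys + 1/t_biol = 1/163 + 1/728 = 0.0075086 per day.
t_eff = 163 × 728 / (163 + 728) ≈ 133.18 days.
Remaining = 2100 × (1/2)^(254/133.18) = 2100 × (1/2)^1.9072 ≈ 559.89 dpm.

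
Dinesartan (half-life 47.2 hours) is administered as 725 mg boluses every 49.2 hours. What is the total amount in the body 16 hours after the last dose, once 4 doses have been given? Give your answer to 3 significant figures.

The 4 doses were given 163.6, 114.4, 65.2, 16 hours ago.
Total = 725·(1/2)^(163.6/47.2) + 725·(1/2)^(114.4/47.2) + 725·(1/2)^(65.2/47.2) + 725·(1/2)^(16/47.2)
      = 65.605 + 135.12 + 278.3 + 573.18 ≈ 1052.2 mg.

1050 mg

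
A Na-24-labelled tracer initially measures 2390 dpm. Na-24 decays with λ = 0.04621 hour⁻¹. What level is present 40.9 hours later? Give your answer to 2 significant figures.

360 dpm

t½ = ln 2 / λ = 0.69315 / 0.04621 ≈ 15 hours.
Number of half-lives: n = 40.9/15 ≈ 2.7267.
Remaining = 2390 × (1/2)^2.7267 = 2390 × 0.15107 ≈ 361.07 dpm.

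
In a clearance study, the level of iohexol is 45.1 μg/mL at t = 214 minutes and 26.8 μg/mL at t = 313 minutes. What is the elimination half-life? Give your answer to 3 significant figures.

Over Δt = 313 − 214 = 99 minutes, the level fell by a factor of 45.1/26.8 ≈ 1.6828.
n = log₂(1.6828) ≈ 0.75089 half-lives, so t½ = 99/0.75089 ≈ 131.84 minutes.

132 minutes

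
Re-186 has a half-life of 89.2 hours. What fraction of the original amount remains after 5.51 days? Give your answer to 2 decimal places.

0.36

5.51 days = 132.24 hours.
n = 132.24/89.2 ≈ 1.4825 half-lives.
Fraction remaining = (1/2)^1.4825 ≈ 0.35787.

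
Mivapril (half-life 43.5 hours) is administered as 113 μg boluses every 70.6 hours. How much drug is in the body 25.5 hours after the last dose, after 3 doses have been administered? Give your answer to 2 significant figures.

The 3 doses were given 166.7, 96.1, 25.5 hours ago.
Total = 113·(1/2)^(166.7/43.5) + 113·(1/2)^(96.1/43.5) + 113·(1/2)^(25.5/43.5)
      = 7.9337 + 24.437 + 75.268 ≈ 107.64 μg.

110 μg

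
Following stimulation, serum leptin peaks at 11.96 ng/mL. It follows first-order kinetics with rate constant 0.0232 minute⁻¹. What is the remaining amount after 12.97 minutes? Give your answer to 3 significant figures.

8.85 ng/mL

t½ = ln 2 / k = 0.69315 / 0.0232 ≈ 29.877 minutes.
Number of half-lives: n = 12.97/29.877 ≈ 0.43411.
Remaining = 11.96 × (1/2)^0.43411 = 11.96 × 0.74015 ≈ 8.8522 ng/mL.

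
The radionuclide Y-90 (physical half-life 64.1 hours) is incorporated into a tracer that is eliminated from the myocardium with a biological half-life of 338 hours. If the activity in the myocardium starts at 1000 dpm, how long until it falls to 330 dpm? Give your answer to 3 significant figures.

86.2 hours

1/t_eff = 1/t_phys + 1/t_biol = 1/64.1 + 1/338 = 0.018559 per hour.
t_eff = 64.1 × 338 / (64.1 + 338) ≈ 53.882 hours.
n = log₂(1000/330) ≈ 1.5995; t = 1.5995 × 53.882 ≈ 86.182 hours.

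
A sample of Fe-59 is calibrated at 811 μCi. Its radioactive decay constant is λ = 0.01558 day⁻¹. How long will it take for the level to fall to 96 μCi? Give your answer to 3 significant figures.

t½ = ln 2 / λ = 0.69315 / 0.01558 ≈ 44.49 days.
Fraction remaining = 96/811 ≈ 0.11837.
n = log₂(811/96) = ln(8.4479)/ln 2 ≈ 3.0786 half-lives.
t = n × t½ = 3.0786 × 44.49 ≈ 136.97 days.

137 days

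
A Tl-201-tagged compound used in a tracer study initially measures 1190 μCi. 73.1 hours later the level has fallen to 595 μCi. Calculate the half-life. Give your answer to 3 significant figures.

73.1 hours

A/A₀ = 595/1190 ≈ 0.5.
n = log₂(2) ≈ 1 half-life elapsed in 73.1 hours.
t½ = 73.1/1 ≈ 73.1 hours.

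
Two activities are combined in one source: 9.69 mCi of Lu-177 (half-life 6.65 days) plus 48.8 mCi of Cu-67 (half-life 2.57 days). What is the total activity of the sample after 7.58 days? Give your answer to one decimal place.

Lu-177: 9.69 × (1/2)^(7.58/6.65) = 9.69 × (1/2)^1.1398 ≈ 4.3974 mCi.
Cu-67: 48.8 × (1/2)^(7.58/2.57) = 48.8 × (1/2)^2.9494 ≈ 6.3177 mCi.
Total = 4.3974 + 6.3177 ≈ 10.715 mCi.

10.7 mCi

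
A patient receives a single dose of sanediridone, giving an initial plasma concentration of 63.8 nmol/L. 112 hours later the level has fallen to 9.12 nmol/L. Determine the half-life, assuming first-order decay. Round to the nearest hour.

40 hours

A/A₀ = 9.12/63.8 ≈ 0.14295.
n = log₂(6.9956) ≈ 2.8065 half-lives elapsed in 112 hours.
t½ = 112/2.8065 ≈ 39.908 hours.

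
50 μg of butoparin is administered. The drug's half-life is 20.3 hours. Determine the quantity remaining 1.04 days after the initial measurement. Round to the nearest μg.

Convert the elapsed time: 1.04 days = 24.96 hours.
Number of half-lives: n = 24.96/20.3 ≈ 1.2296.
Remaining = 50 × (1/2)^1.2296 = 50 × 0.42645 ≈ 21.322 μg.

21 μg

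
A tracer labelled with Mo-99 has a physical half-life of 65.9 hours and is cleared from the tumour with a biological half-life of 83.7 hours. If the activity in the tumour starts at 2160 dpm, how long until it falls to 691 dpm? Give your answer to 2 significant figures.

61 hours

1/t_eff = 1/t_phys + 1/t_biol = 1/65.9 + 1/83.7 = 0.027122 per hour.
t_eff = 65.9 × 83.7 / (65.9 + 83.7) ≈ 36.871 hours.
n = log₂(2160/691) ≈ 1.6443; t = 1.6443 × 36.871 ≈ 60.625 hours.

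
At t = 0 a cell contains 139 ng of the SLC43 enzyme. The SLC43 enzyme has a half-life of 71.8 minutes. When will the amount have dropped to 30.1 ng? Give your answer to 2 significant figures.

160 minutes

Fraction remaining = 30.1/139 ≈ 0.21655.
n = log₂(139/30.1) = ln(4.6179)/ln 2 ≈ 2.2072 half-lives.
t = n × t½ = 2.2072 × 71.8 ≈ 158.48 minutes.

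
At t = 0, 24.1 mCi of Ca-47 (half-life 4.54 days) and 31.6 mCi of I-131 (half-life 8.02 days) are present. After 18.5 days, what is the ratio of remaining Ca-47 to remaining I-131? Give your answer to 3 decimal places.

Ca-47: 24.1 × (1/2)^(18.5/4.54) = 24.1 × (1/2)^4.0749 ≈ 1.4301 mCi.
I-131: 31.6 × (1/2)^(18.5/8.02) = 31.6 × (1/2)^2.3067 ≈ 6.3869 mCi.
Ratio ≈ 1.4301 / 6.3869 ≈ 0.2239.

0.224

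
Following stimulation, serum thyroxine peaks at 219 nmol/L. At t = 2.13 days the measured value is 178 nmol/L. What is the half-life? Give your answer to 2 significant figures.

7.1 days

A/A₀ = 178/219 ≈ 0.81279.
n = log₂(1.2303) ≈ 0.29905 half-lives elapsed in 2.13 days.
t½ = 2.13/0.29905 ≈ 7.1225 days.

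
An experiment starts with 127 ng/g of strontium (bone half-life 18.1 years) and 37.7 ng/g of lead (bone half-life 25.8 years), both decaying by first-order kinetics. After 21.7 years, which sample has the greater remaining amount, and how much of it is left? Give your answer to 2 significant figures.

strontium: 127 × (1/2)^1.1989 ≈ 55.322 ng/g.
lead: 37.7 × (1/2)^0.84109 ≈ 21.045 ng/g.
Strontium has more remaining, at ≈ 55.322 ng/g.

strontium, 55 ng/g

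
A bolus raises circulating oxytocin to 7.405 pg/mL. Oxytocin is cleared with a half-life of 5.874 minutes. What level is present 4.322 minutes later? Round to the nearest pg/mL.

4 pg/mL

Number of half-lives: n = 4.322/5.874 ≈ 0.73578.
Remaining = 7.405 × (1/2)^0.73578 = 7.405 × 0.60049 ≈ 4.4466 pg/mL.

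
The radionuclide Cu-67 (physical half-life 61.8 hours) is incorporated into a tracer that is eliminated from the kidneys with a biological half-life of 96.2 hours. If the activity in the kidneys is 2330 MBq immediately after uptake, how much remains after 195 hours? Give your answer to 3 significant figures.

64.2 MBq

1/t_eff = 1/t_phys + 1/t_biol = 1/61.8 + 1/96.2 = 0.026576 per hour.
t_eff = 61.8 × 96.2 / (61.8 + 96.2) ≈ 37.628 hours.
Remaining = 2330 × (1/2)^(195/37.628) = 2330 × (1/2)^5.1824 ≈ 64.166 MBq.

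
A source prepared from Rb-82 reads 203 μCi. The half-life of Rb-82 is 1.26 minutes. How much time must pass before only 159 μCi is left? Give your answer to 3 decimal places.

Fraction remaining = 159/203 ≈ 0.78325.
n = log₂(203/159) = ln(1.2767)/ln 2 ≈ 0.35245 half-lives.
t = n × t½ = 0.35245 × 1.26 ≈ 0.44409 minutes.

0.444 minutes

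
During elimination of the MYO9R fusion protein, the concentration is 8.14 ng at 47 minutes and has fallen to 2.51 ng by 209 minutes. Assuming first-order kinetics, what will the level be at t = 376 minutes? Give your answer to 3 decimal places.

Over Δt = 209 − 47 = 162 minutes, the level fell by a factor of 8.14/2.51 ≈ 3.243.
n = log₂(3.243) ≈ 1.6973 half-lives, so t½ = 162/1.6973 ≈ 95.443 minutes.
From t = 209 to t = 376: 2.51 × (1/2)^((376−209)/95.443) ≈ 0.74637 ng.

0.746 ng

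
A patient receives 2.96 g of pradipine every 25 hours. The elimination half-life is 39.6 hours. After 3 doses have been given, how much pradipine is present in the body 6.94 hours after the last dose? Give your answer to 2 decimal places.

The 3 doses were given 56.94, 31.94, 6.94 hours ago.
Total = 2.96·(1/2)^(56.94/39.6) + 2.96·(1/2)^(31.94/39.6) + 2.96·(1/2)^(6.94/39.6)
      = 1.0926 + 1.6924 + 2.6214 ≈ 5.4063 g.

5.41 g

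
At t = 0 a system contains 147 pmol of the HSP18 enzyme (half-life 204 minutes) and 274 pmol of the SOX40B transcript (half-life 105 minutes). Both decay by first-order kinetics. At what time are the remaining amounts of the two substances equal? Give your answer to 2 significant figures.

Set 147·(1/2)^(t/204) = 274·(1/2)^(t/105).
Taking log₂: log₂(147/274) = t·(1/204 − 1/105).
log₂(0.5365) = -0.89836; 1/204 − 1/105 = -0.0046218.
t = -0.89836 / -0.0046218 ≈ 194.37 minutes.

190 minutes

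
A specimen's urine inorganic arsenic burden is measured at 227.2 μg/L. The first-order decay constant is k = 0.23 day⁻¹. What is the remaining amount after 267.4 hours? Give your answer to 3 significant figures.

t½ = ln 2 / k = 0.69315 / 0.23 ≈ 3.0137 days.
Convert the elapsed time: 267.4 hours = 11.1417 days.
Number of half-lives: n = 11.1417/3.0137 ≈ 3.697.
Remaining = 227.2 × (1/2)^3.697 = 227.2 × 0.077105 ≈ 17.518 μg/L.

17.5 μg/L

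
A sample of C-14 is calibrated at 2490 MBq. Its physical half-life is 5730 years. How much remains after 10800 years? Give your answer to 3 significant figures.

674 MBq

Number of half-lives: n = 10800/5730 ≈ 1.8848.
Remaining = 2490 × (1/2)^1.8848 = 2490 × 0.27078 ≈ 674.24 MBq.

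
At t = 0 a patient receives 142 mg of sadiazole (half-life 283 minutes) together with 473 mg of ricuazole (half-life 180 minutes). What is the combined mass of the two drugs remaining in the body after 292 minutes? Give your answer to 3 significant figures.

223 mg

sadiazole: 142 × (1/2)^(292/283) = 142 × (1/2)^1.0318 ≈ 69.452 mg.
ricuazole: 473 × (1/2)^(292/180) = 473 × (1/2)^1.6222 ≈ 153.65 mg.
Total = 69.452 + 153.65 ≈ 223.1 mg.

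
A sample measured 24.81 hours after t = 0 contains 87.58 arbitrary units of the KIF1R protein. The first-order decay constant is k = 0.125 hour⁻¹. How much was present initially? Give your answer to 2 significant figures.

t½ = ln 2 / k = 0.69315 / 0.125 ≈ 5.5452 hours.
Number of half-lives elapsed: n = 24.81/5.5452 ≈ 4.4742.
A₀ = A × 2^n = 87.58 × 2^4.4742 = 87.58 × 22.226 ≈ 1946.5 arbitrary units.

1900 arbitrary units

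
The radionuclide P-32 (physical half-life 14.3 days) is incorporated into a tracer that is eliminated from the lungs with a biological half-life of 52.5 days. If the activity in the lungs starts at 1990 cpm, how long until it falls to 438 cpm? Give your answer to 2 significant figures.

1/t_eff = 1/t_phys + 1/t_biol = 1/14.3 + 1/52.5 = 0.088978 per day.
t_eff = 14.3 × 52.5 / (14.3 + 52.5) ≈ 11.239 days.
n = log₂(1990/438) ≈ 2.1838; t = 2.1838 × 11.239 ≈ 24.543 days.

25 days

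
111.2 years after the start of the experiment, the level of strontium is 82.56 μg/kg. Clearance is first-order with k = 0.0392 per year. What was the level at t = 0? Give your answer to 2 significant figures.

t½ = ln 2 / k = 0.69315 / 0.0392 ≈ 17.682 years.
Number of half-lives elapsed: n = 111.2/17.682 ≈ 6.2888.
A₀ = A × 2^n = 82.56 × 2^6.2888 = 82.56 × 78.182 ≈ 6454.7 μg/kg.

6500 μg/kg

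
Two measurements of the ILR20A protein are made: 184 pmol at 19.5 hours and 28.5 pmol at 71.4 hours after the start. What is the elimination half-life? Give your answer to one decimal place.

19.3 hours

Over Δt = 71.4 − 19.5 = 51.9 hours, the level fell by a factor of 184/28.5 ≈ 6.4561.
n = log₂(6.4561) ≈ 2.6907 half-lives, so t½ = 51.9/2.6907 ≈ 19.289 hours.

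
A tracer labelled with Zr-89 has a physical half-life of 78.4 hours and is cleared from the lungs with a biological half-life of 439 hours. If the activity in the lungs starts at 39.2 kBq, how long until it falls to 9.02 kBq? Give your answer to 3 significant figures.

1/t_eff = 1/t_phys + 1/t_biol = 1/78.4 + 1/439 = 0.015033 per hour.
t_eff = 78.4 × 439 / (78.4 + 439) ≈ 66.52 hours.
n = log₂(39.2/9.02) ≈ 2.1197; t = 2.1197 × 66.52 ≈ 141 hours.

141 hours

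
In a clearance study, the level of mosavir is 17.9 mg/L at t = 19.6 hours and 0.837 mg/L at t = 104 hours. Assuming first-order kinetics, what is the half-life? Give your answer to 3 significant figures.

Over Δt = 104 − 19.6 = 84.4 hours, the level fell by a factor of 17.9/0.837 ≈ 21.386.
n = log₂(21.386) ≈ 4.4186 half-lives, so t½ = 84.4/4.4186 ≈ 19.101 hours.

19.1 hours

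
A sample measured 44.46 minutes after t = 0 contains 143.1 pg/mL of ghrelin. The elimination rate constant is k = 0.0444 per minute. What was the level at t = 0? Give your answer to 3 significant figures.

t½ = ln 2 / k = 0.69315 / 0.0444 ≈ 15.611 minutes.
Number of half-lives elapsed: n = 44.46/15.611 ≈ 2.8479.
A₀ = A × 2^n = 143.1 × 2^2.8479 = 143.1 × 7.1996 ≈ 1030.3 pg/mL.

1030 pg/mL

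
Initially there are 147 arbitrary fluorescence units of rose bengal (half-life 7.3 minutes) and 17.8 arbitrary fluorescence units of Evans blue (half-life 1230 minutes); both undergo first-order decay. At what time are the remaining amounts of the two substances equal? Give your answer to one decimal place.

22.4 minutes

Set 147·(1/2)^(t/7.3) = 17.8·(1/2)^(t/1230).
Taking log₂: log₂(147/17.8) = t·(1/7.3 − 1/1230).
log₂(8.2584) = 3.0459; 1/7.3 − 1/1230 = 0.13617.
t = 3.0459 / 0.13617 ≈ 22.368 minutes.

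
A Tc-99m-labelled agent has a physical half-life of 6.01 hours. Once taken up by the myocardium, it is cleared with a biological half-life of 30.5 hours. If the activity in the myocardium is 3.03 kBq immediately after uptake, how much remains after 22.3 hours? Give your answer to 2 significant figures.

1/t_eff = 1/t_phys + 1/t_biol = 1/6.01 + 1/30.5 = 0.19918 per hour.
t_eff = 6.01 × 30.5 / (6.01 + 30.5) ≈ 5.0207 hours.
Remaining = 3.03 × (1/2)^(22.3/5.0207) = 3.03 × (1/2)^4.4416 ≈ 0.13944 kBq.

0.14 kBq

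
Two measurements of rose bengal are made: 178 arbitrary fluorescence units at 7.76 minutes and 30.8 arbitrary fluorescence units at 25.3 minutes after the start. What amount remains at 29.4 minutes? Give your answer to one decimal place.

Over Δt = 25.3 − 7.76 = 17.54 minutes, the level fell by a factor of 178/30.8 ≈ 5.7792.
n = log₂(5.7792) ≈ 2.5309 half-lives, so t½ = 17.54/2.5309 ≈ 6.9304 minutes.
From t = 25.3 to t = 29.4: 30.8 × (1/2)^((29.4−25.3)/6.9304) ≈ 20.439 arbitrary fluorescence units.

20.4 arbitrary fluorescence units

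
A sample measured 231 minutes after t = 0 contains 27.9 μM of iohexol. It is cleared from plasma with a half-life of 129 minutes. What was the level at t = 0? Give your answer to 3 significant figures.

Number of half-lives elapsed: n = 231/129 ≈ 1.7907.
A₀ = A × 2^n = 27.9 × 2^1.7907 = 27.9 × 3.4598 ≈ 96.529 μM.

96.5 μM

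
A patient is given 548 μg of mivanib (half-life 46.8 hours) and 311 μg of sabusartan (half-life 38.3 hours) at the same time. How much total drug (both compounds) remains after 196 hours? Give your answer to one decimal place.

39.0 μg

mivanib: 548 × (1/2)^(196/46.8) = 548 × (1/2)^4.188 ≈ 30.065 μg.
sabusartan: 311 × (1/2)^(196/38.3) = 311 × (1/2)^5.1175 ≈ 8.9586 μg.
Total = 30.065 + 8.9586 ≈ 39.023 μg.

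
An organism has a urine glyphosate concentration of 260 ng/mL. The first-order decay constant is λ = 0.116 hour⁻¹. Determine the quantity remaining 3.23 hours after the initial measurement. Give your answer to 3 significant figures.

t½ = ln 2 / λ = 0.69315 / 0.116 ≈ 5.9754 hours.
Number of half-lives: n = 3.23/5.9754 ≈ 0.54055.
Remaining = 260 × (1/2)^0.54055 = 260 × 0.68751 ≈ 178.75 ng/mL.

179 ng/mL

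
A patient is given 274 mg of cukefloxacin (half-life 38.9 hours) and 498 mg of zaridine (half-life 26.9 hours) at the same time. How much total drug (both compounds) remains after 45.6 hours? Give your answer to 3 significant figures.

275 mg

cukefloxacin: 274 × (1/2)^(45.6/38.9) = 274 × (1/2)^1.1722 ≈ 121.58 mg.
zaridine: 498 × (1/2)^(45.6/26.9) = 498 × (1/2)^1.6952 ≈ 153.79 mg.
Total = 121.58 + 153.79 ≈ 275.37 mg.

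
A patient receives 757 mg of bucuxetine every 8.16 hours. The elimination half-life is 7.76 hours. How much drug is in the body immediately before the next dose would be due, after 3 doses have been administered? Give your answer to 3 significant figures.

The 3 doses were given 24.48, 16.32, 8.16 hours ago.
Total = 757·(1/2)^(24.48/7.76) + 757·(1/2)^(16.32/7.76) + 757·(1/2)^(8.16/7.76)
      = 85.007 + 176.2 + 365.22 ≈ 626.42 mg.

626 mg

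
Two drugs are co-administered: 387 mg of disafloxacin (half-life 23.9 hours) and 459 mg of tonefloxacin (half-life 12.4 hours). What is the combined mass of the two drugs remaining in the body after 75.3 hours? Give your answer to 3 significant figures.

50.4 mg

disafloxacin: 387 × (1/2)^(75.3/23.9) = 387 × (1/2)^3.1506 ≈ 43.579 mg.
tonefloxacin: 459 × (1/2)^(75.3/12.4) = 459 × (1/2)^6.0726 ≈ 6.82 mg.
Total = 43.579 + 6.82 ≈ 50.399 mg.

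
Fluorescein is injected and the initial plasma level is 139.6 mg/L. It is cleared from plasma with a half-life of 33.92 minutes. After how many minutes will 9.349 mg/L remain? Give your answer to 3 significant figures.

Fraction remaining = 9.349/139.6 ≈ 0.06697.
n = log₂(139.6/9.349) = ln(14.932)/ln 2 ≈ 3.9003 half-lives.
t = n × t½ = 3.9003 × 33.92 ≈ 132.3 minutes.

132 minutes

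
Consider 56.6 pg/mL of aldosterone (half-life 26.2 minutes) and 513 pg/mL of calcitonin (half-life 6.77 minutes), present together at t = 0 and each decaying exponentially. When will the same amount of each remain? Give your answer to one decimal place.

29.0 minutes

Set 56.6·(1/2)^(t/26.2) = 513·(1/2)^(t/6.77).
Taking log₂: log₂(56.6/513) = t·(1/26.2 − 1/6.77).
log₂(0.11033) = -3.1801; 1/26.2 − 1/6.77 = -0.10954.
t = -3.1801 / -0.10954 ≈ 29.031 minutes.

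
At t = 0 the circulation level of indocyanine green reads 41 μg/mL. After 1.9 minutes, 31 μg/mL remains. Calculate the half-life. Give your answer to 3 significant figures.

4.71 minutes

A/A₀ = 31/41 ≈ 0.7561.
n = log₂(1.3226) ≈ 0.40336 half-lives elapsed in 1.9 minutes.
t½ = 1.9/0.40336 ≈ 4.7105 minutes.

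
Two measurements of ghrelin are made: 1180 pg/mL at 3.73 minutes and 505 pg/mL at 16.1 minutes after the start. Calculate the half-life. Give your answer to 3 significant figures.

10.1 minutes

Over Δt = 16.1 − 3.73 = 12.37 minutes, the level fell by a factor of 1180/505 ≈ 2.3366.
n = log₂(2.3366) ≈ 1.2244 half-lives, so t½ = 12.37/1.2244 ≈ 10.103 minutes.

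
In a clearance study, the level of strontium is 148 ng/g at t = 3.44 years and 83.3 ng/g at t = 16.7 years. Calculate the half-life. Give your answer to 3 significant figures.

Over Δt = 16.7 − 3.44 = 13.26 years, the level fell by a factor of 148/83.3 ≈ 1.7767.
n = log₂(1.7767) ≈ 0.82921 half-lives, so t½ = 13.26/0.82921 ≈ 15.991 years.

16.0 years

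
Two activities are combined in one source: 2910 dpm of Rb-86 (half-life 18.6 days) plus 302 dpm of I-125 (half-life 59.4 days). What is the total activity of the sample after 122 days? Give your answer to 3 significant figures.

104 dpm

Rb-86: 2910 × (1/2)^(122/18.6) = 2910 × (1/2)^6.5591 ≈ 30.86 dpm.
I-125: 302 × (1/2)^(122/59.4) = 302 × (1/2)^2.0539 ≈ 72.733 dpm.
Total = 30.86 + 72.733 ≈ 103.59 dpm.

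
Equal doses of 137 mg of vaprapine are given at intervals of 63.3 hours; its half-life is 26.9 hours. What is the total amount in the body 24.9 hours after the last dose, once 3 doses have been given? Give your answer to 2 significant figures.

89 mg

The 3 doses were given 151.5, 88.2, 24.9 hours ago.
Total = 137·(1/2)^(151.5/26.9) + 137·(1/2)^(88.2/26.9) + 137·(1/2)^(24.9/26.9)
      = 2.7627 + 14.116 + 72.123 ≈ 89.001 mg.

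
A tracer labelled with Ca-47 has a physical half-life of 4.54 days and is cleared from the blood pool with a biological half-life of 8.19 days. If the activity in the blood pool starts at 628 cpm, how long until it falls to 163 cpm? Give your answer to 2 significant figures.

5.7 days

1/t_eff = 1/t_phys + 1/t_biol = 1/4.54 + 1/8.19 = 0.34236 per day.
t_eff = 4.54 × 8.19 / (4.54 + 8.19) ≈ 2.9209 days.
n = log₂(628/163) ≈ 1.9459; t = 1.9459 × 2.9209 ≈ 5.6837 days.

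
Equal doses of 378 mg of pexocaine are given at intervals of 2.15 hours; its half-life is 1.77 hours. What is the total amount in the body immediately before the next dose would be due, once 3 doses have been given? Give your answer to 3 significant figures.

263 mg

The 3 doses were given 6.45, 4.3, 2.15 hours ago.
Total = 378·(1/2)^(6.45/1.77) + 378·(1/2)^(4.3/1.77) + 378·(1/2)^(2.15/1.77)
      = 30.236 + 70.174 + 162.87 ≈ 263.28 mg.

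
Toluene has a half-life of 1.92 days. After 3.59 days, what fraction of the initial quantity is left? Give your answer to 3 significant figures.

n = 3.59/1.92 ≈ 1.8698 half-lives.
Fraction remaining = (1/2)^1.8698 ≈ 0.27361.

0.274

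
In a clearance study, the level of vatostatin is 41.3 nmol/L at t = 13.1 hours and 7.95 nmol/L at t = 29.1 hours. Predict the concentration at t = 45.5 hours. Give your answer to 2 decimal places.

Over Δt = 29.1 − 13.1 = 16 hours, the level fell by a factor of 41.3/7.95 ≈ 5.195.
n = log₂(5.195) ≈ 2.3771 half-lives, so t½ = 16/2.3771 ≈ 6.7308 hours.
From t = 29.1 to t = 45.5: 7.95 × (1/2)^((45.5−29.1)/6.7308) ≈ 1.4686 nmol/L.

1.47 nmol/L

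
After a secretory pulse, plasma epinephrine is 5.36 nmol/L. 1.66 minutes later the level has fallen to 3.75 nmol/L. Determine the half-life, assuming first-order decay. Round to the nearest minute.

A/A₀ = 3.75/5.36 ≈ 0.69963.
n = log₂(1.4293) ≈ 0.51534 half-lives elapsed in 1.66 minutes.
t½ = 1.66/0.51534 ≈ 3.2212 minutes.

3 minutes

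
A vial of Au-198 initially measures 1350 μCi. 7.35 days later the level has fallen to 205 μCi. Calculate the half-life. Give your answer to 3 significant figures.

A/A₀ = 205/1350 ≈ 0.15185.
n = log₂(6.5854) ≈ 2.7193 half-lives elapsed in 7.35 days.
t½ = 7.35/2.7193 ≈ 2.7029 days.

2.70 days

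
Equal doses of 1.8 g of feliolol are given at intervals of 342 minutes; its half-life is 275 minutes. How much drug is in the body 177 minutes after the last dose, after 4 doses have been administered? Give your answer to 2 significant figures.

The 4 doses were given 1203, 861, 519, 177 minutes ago.
Total = 1.8·(1/2)^(1203/275) + 1.8·(1/2)^(861/275) + 1.8·(1/2)^(519/275) + 1.8·(1/2)^(177/275)
      = 0.086777 + 0.20548 + 0.48657 + 1.1522 ≈ 1.931 g.

1.9 g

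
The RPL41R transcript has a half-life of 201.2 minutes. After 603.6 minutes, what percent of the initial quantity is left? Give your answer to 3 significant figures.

n = 603.6/201.2 ≈ 3 half-lives.
Fraction remaining = (1/2)^3 ≈ 0.125, i.e. 12.5%.

12.5%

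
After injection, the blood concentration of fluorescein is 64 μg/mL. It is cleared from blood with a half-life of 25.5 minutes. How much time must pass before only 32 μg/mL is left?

25.5 minutes

32/64 = 1/2, so 1 half-life has elapsed.
t = 1 × 25.5 = 25.5 minutes.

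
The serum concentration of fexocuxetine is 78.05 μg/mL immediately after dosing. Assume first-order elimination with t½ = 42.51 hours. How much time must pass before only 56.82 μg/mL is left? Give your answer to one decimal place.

Fraction remaining = 56.82/78.05 ≈ 0.72799.
n = log₂(78.05/56.82) = ln(1.3736)/ln 2 ≈ 0.458 half-lives.
t = n × t½ = 0.458 × 42.51 ≈ 19.47 hours.

19.5 hours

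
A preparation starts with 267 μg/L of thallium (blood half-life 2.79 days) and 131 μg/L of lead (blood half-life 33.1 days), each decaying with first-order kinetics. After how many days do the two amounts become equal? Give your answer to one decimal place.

Set 267·(1/2)^(t/2.79) = 131·(1/2)^(t/33.1).
Taking log₂: log₂(267/131) = t·(1/2.79 − 1/33.1).
log₂(2.0382) = 1.0273; 1/2.79 − 1/33.1 = 0.32821.
t = 1.0273 / 0.32821 ≈ 3.1299 days.

3.1 days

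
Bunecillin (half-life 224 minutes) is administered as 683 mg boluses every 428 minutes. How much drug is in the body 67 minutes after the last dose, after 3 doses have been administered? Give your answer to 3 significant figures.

742 mg

The 3 doses were given 923, 495, 67 minutes ago.
Total = 683·(1/2)^(923/224) + 683·(1/2)^(495/224) + 683·(1/2)^(67/224)
      = 39.266 + 147.64 + 555.11 ≈ 742.02 mg.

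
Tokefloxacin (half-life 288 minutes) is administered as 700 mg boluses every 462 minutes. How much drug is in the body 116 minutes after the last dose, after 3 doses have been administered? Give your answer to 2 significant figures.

The 3 doses were given 1040, 578, 116 minutes ago.
Total = 700·(1/2)^(1040/288) + 700·(1/2)^(578/288) + 700·(1/2)^(116/288)
      = 57.286 + 174.16 + 529.48 ≈ 760.93 mg.

760 mg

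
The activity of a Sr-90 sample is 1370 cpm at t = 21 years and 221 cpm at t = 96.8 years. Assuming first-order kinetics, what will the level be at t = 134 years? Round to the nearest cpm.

Over Δt = 96.8 − 21 = 75.8 years, the level fell by a factor of 1370/221 ≈ 6.1991.
n = log₂(6.1991) ≈ 2.6321 half-lives, so t½ = 75.8/2.6321 ≈ 28.799 years.
From t = 96.8 to t = 134: 221 × (1/2)^((134−96.8)/28.799) ≈ 90.27 cpm.

90 cpm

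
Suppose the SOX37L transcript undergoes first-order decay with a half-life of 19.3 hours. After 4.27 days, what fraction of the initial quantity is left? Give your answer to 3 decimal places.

4.27 days = 102.48 hours.
n = 102.48/19.3 ≈ 5.3098 half-lives.
Fraction remaining = (1/2)^5.3098 ≈ 0.02521.

0.025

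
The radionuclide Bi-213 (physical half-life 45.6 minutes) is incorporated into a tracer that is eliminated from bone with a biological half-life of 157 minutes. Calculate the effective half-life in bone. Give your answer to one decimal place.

35.3 minutes

1/t_eff = 1/t_phys + 1/t_biol = 1/45.6 + 1/157 = 0.028299 per minute.
t_eff = 45.6 × 157 / (45.6 + 157) ≈ 35.337 minutes.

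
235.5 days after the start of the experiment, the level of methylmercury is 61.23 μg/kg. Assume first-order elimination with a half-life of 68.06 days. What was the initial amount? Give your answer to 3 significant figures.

674 μg/kg

Number of half-lives elapsed: n = 235.5/68.06 ≈ 3.4602.
A₀ = A × 2^n = 61.23 × 2^3.4602 = 61.23 × 11.006 ≈ 673.88 μg/kg.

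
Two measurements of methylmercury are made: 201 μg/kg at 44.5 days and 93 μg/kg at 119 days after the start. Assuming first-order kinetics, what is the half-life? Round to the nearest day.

Over Δt = 119 − 44.5 = 74.5 days, the level fell by a factor of 201/93 ≈ 2.1613.
n = log₂(2.1613) ≈ 1.1119 half-lives, so t½ = 74.5/1.1119 ≈ 67.003 days.

67 days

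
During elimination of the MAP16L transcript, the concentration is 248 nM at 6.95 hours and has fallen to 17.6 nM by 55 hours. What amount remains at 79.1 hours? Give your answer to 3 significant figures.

Over Δt = 55 − 6.95 = 48.05 hours, the level fell by a factor of 248/17.6 ≈ 14.091.
n = log₂(14.091) ≈ 3.8167 half-lives, so t½ = 48.05/3.8167 ≈ 12.589 hours.
From t = 55 to t = 79.1: 17.6 × (1/2)^((79.1−55)/12.589) ≈ 4.6693 nM.

4.67 nM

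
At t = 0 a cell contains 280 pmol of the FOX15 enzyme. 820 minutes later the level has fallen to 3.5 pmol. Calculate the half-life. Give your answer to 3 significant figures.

A/A₀ = 3.5/280 ≈ 0.0125.
n = log₂(80) ≈ 6.3219 half-lives elapsed in 820 minutes.
t½ = 820/6.3219 ≈ 129.71 minutes.

130 minutes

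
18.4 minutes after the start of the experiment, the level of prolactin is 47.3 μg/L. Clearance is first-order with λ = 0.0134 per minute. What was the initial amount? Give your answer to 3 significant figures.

60.5 μg/L

t½ = ln 2 / λ = 0.69315 / 0.0134 ≈ 51.727 minutes.
Number of half-lives elapsed: n = 18.4/51.727 ≈ 0.35571.
A₀ = A × 2^n = 47.3 × 2^0.35571 = 47.3 × 1.2796 ≈ 60.526 μg/L.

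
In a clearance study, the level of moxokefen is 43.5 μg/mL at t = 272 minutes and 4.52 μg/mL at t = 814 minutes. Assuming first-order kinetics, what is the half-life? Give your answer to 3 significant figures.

166 minutes

Over Δt = 814 − 272 = 542 minutes, the level fell by a factor of 43.5/4.52 ≈ 9.6239.
n = log₂(9.6239) ≈ 3.2666 half-lives, so t½ = 542/3.2666 ≈ 165.92 minutes.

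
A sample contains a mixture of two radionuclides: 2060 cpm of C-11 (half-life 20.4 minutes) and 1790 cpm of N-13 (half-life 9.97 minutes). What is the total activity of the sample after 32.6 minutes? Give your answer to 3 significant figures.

C-11: 2060 × (1/2)^(32.6/20.4) = 2060 × (1/2)^1.598 ≈ 680.47 cpm.
N-13: 1790 × (1/2)^(32.6/9.97) = 1790 × (1/2)^3.2698 ≈ 185.58 cpm.
Total = 680.47 + 185.58 ≈ 866.06 cpm.

866 cpm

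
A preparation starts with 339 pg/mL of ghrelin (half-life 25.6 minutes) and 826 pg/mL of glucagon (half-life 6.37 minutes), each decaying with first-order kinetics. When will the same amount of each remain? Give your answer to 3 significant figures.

10.9 minutes

Set 339·(1/2)^(t/25.6) = 826·(1/2)^(t/6.37).
Taking log₂: log₂(339/826) = t·(1/25.6 − 1/6.37).
log₂(0.41041) = -1.2849; 1/25.6 − 1/6.37 = -0.11792.
t = -1.2849 / -0.11792 ≈ 10.896 minutes.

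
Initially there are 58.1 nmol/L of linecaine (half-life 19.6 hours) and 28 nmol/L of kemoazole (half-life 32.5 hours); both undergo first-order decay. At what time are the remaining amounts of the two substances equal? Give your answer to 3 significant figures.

Set 58.1·(1/2)^(t/19.6) = 28·(1/2)^(t/32.5).
Taking log₂: log₂(58.1/28) = t·(1/19.6 − 1/32.5).
log₂(2.075) = 1.0531; 1/19.6 − 1/32.5 = 0.020251.
t = 1.0531 / 0.020251 ≈ 52.002 hours.

52.0 hours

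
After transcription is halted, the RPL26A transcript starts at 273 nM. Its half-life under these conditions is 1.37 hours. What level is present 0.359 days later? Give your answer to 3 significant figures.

Convert the elapsed time: 0.359 days = 8.616 hours.
Number of half-lives: n = 8.616/1.37 ≈ 6.2891.
Remaining = 273 × (1/2)^6.2891 = 273 × 0.012788 ≈ 3.4912 nM.

3.49 nM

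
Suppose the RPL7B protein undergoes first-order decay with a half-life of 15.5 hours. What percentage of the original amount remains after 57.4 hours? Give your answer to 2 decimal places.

7.68%

n = 57.4/15.5 ≈ 3.7032 half-lives.
Fraction remaining = (1/2)^3.7032 ≈ 0.076775, i.e. 7.6775%.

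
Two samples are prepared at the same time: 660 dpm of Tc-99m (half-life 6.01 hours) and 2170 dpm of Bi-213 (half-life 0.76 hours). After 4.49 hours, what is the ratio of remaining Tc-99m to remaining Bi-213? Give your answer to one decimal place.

Tc-99m: 660 × (1/2)^(4.49/6.01) = 660 × (1/2)^0.74709 ≈ 393.23 dpm.
Bi-213: 2170 × (1/2)^(4.49/0.76) = 2170 × (1/2)^5.9079 ≈ 36.142 dpm.
Ratio ≈ 393.23 / 36.142 ≈ 10.88.

10.9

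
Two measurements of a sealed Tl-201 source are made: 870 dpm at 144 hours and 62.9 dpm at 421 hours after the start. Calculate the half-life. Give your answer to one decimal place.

73.1 hours

Over Δt = 421 − 144 = 277 hours, the level fell by a factor of 870/62.9 ≈ 13.831.
n = log₂(13.831) ≈ 3.7899 half-lives, so t½ = 277/3.7899 ≈ 73.089 hours.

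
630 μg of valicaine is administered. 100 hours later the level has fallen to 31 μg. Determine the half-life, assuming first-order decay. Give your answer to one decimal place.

A/A₀ = 31/630 ≈ 0.049206.
n = log₂(20.323) ≈ 4.345 half-lives elapsed in 100 hours.
t½ = 100/4.345 ≈ 23.015 hours.

23.0 hours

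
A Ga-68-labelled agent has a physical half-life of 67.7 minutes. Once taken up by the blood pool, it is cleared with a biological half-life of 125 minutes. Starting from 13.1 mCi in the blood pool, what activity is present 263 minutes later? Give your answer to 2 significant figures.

1/t_eff = 1/t_phys + 1/t_biol = 1/67.7 + 1/125 = 0.022771 per minute.
t_eff = 67.7 × 125 / (67.7 + 125) ≈ 43.915 minutes.
Remaining = 13.1 × (1/2)^(263/43.915) = 13.1 × (1/2)^5.9888 ≈ 0.20628 mCi.

0.21 mCi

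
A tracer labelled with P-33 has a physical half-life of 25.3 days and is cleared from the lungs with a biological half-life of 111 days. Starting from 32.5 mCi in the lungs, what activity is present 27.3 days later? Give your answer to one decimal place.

1/t_eff = 1/t_phys + 1/t_biol = 1/25.3 + 1/111 = 0.048535 per day.
t_eff = 25.3 × 111 / (25.3 + 111) ≈ 20.604 days.
Remaining = 32.5 × (1/2)^(27.3/20.604) = 32.5 × (1/2)^1.325 ≈ 12.972 mCi.

13.0 mCi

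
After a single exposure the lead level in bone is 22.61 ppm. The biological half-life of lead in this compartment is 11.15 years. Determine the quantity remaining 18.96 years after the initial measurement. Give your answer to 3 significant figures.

Number of half-lives: n = 18.96/11.15 ≈ 1.7004.
Remaining = 22.61 × (1/2)^1.7004 = 22.61 × 0.30769 ≈ 6.9569 ppm.

6.96 ppm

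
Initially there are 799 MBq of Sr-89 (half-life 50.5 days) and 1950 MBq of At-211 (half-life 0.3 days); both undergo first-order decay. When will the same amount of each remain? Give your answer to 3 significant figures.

0.388 days

Set 799·(1/2)^(t/50.5) = 1950·(1/2)^(t/0.3).
Taking log₂: log₂(799/1950) = t·(1/50.5 − 1/0.3).
log₂(0.40974) = -1.2872; 1/50.5 − 1/0.3 = -3.3135.
t = -1.2872 / -3.3135 ≈ 0.38847 days.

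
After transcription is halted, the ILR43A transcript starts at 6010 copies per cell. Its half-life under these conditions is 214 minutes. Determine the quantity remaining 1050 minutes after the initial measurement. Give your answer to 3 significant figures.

Number of half-lives: n = 1050/214 ≈ 4.9065.
Remaining = 6010 × (1/2)^4.9065 = 6010 × 0.033341 ≈ 200.38 copies per cell.

200 copies per cell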